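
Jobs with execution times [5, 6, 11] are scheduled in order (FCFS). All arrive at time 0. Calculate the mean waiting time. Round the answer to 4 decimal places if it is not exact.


FCFS order (as given): [5, 6, 11]
Waiting times:
  Job 1: wait = 0
  Job 2: wait = 5
  Job 3: wait = 11
Sum of waiting times = 16
Average waiting time = 16/3 = 5.3333

5.3333


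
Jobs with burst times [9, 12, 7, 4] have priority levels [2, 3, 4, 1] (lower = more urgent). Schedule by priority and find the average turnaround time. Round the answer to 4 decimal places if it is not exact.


Sort by priority (ascending = highest first):
Order: [(1, 4), (2, 9), (3, 12), (4, 7)]
Completion times:
  Priority 1, burst=4, C=4
  Priority 2, burst=9, C=13
  Priority 3, burst=12, C=25
  Priority 4, burst=7, C=32
Average turnaround = 74/4 = 18.5

18.5


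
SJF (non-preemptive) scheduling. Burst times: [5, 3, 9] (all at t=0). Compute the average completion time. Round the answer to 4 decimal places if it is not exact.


SJF order (ascending): [3, 5, 9]
Completion times:
  Job 1: burst=3, C=3
  Job 2: burst=5, C=8
  Job 3: burst=9, C=17
Average completion = 28/3 = 9.3333

9.3333


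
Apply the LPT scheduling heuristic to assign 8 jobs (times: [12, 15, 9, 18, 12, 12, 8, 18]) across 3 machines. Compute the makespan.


Sort jobs in decreasing order (LPT): [18, 18, 15, 12, 12, 12, 9, 8]
Assign each job to the least loaded machine:
  Machine 1: jobs [18, 12, 8], load = 38
  Machine 2: jobs [18, 12], load = 30
  Machine 3: jobs [15, 12, 9], load = 36
Makespan = max load = 38

38


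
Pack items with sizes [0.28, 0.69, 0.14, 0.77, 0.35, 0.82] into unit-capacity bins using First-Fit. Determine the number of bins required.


Place items sequentially using First-Fit:
  Item 0.28 -> new Bin 1
  Item 0.69 -> Bin 1 (now 0.97)
  Item 0.14 -> new Bin 2
  Item 0.77 -> Bin 2 (now 0.91)
  Item 0.35 -> new Bin 3
  Item 0.82 -> new Bin 4
Total bins used = 4

4


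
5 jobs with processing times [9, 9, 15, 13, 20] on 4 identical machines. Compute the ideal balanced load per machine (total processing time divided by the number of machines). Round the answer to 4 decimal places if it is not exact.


Total processing time = 9 + 9 + 15 + 13 + 20 = 66
Number of machines = 4
Ideal balanced load = 66 / 4 = 16.5

16.5


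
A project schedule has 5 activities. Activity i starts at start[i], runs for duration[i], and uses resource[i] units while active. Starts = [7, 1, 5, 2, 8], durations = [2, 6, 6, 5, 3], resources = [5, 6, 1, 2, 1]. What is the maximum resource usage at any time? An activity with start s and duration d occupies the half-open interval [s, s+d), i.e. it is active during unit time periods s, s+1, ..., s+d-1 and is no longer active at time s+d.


Each activity i is active on [start_i, start_i + duration_i).
Compute total resource usage per time slot:
  t=0: active resources = [], total = 0
  t=1: active resources = [6], total = 6
  t=2: active resources = [6, 2], total = 8
  t=3: active resources = [6, 2], total = 8
  t=4: active resources = [6, 2], total = 8
  t=5: active resources = [6, 1, 2], total = 9
  t=6: active resources = [6, 1, 2], total = 9
  t=7: active resources = [5, 1], total = 6
  t=8: active resources = [5, 1, 1], total = 7
  t=9: active resources = [1, 1], total = 2
  t=10: active resources = [1, 1], total = 2
Peak resource demand = 9

9


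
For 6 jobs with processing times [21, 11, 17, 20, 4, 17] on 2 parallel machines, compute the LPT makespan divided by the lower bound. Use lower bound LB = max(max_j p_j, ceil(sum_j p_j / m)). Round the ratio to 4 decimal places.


LPT order: [21, 20, 17, 17, 11, 4]
Machine loads after assignment: [42, 48]
LPT makespan = 48
Lower bound = max(max_job, ceil(total/2)) = max(21, 45) = 45
Ratio = 48 / 45 = 1.0667

1.0667


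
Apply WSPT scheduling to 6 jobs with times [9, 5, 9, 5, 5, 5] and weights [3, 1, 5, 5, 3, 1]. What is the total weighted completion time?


Compute p/w ratios and sort ascending (WSPT): [(5, 5), (5, 3), (9, 5), (9, 3), (5, 1), (5, 1)]
Compute weighted completion times:
  Job (p=5,w=5): C=5, w*C=5*5=25
  Job (p=5,w=3): C=10, w*C=3*10=30
  Job (p=9,w=5): C=19, w*C=5*19=95
  Job (p=9,w=3): C=28, w*C=3*28=84
  Job (p=5,w=1): C=33, w*C=1*33=33
  Job (p=5,w=1): C=38, w*C=1*38=38
Total weighted completion time = 305

305


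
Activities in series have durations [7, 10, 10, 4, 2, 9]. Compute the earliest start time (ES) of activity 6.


Activity 6 starts after activities 1 through 5 complete.
Predecessor durations: [7, 10, 10, 4, 2]
ES = 7 + 10 + 10 + 4 + 2 = 33

33


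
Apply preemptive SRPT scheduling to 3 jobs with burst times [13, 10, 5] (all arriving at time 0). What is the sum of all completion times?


Since all jobs arrive at t=0, SRPT equals SPT ordering.
SPT order: [5, 10, 13]
Completion times:
  Job 1: p=5, C=5
  Job 2: p=10, C=15
  Job 3: p=13, C=28
Total completion time = 5 + 15 + 28 = 48

48


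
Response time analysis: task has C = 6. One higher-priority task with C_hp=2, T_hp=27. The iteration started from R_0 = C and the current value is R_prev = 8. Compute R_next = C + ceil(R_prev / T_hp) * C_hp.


R_next = C + ceil(R_prev / T_hp) * C_hp
ceil(8 / 27) = ceil(0.2963) = 1
Interference = 1 * 2 = 2
R_next = 6 + 2 = 8
R_next = R_prev, so the iteration has converged (response time = 8).

8


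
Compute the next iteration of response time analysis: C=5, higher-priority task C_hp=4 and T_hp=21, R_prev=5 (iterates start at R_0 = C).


R_next = C + ceil(R_prev / T_hp) * C_hp
ceil(5 / 21) = ceil(0.2381) = 1
Interference = 1 * 4 = 4
R_next = 5 + 4 = 9

9


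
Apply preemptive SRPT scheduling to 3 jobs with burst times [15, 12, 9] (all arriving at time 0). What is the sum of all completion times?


Since all jobs arrive at t=0, SRPT equals SPT ordering.
SPT order: [9, 12, 15]
Completion times:
  Job 1: p=9, C=9
  Job 2: p=12, C=21
  Job 3: p=15, C=36
Total completion time = 9 + 21 + 36 = 66

66


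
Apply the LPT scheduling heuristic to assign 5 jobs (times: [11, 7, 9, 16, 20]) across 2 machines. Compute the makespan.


Sort jobs in decreasing order (LPT): [20, 16, 11, 9, 7]
Assign each job to the least loaded machine:
  Machine 1: jobs [20, 9], load = 29
  Machine 2: jobs [16, 11, 7], load = 34
Makespan = max load = 34

34


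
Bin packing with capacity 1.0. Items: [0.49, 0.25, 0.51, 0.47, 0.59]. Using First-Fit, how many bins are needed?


Place items sequentially using First-Fit:
  Item 0.49 -> new Bin 1
  Item 0.25 -> Bin 1 (now 0.74)
  Item 0.51 -> new Bin 2
  Item 0.47 -> Bin 2 (now 0.98)
  Item 0.59 -> new Bin 3
Total bins used = 3

3


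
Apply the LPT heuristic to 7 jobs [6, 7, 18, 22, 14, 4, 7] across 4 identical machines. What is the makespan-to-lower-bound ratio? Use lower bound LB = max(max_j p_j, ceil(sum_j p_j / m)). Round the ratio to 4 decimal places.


LPT order: [22, 18, 14, 7, 7, 6, 4]
Machine loads after assignment: [22, 18, 20, 18]
LPT makespan = 22
Lower bound = max(max_job, ceil(total/4)) = max(22, 20) = 22
Ratio = 22 / 22 = 1.0

1.0


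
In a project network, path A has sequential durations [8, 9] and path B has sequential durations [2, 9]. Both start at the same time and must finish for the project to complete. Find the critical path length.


Path A total = 8 + 9 = 17
Path B total = 2 + 9 = 11
Critical path = longest path = max(17, 11) = 17

17


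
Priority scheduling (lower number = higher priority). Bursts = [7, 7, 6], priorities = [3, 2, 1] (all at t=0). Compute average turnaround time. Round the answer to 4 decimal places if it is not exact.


Sort by priority (ascending = highest first):
Order: [(1, 6), (2, 7), (3, 7)]
Completion times:
  Priority 1, burst=6, C=6
  Priority 2, burst=7, C=13
  Priority 3, burst=7, C=20
Average turnaround = 39/3 = 13.0

13.0


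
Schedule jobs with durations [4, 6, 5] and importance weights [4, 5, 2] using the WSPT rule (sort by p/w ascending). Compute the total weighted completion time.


Compute p/w ratios and sort ascending (WSPT): [(4, 4), (6, 5), (5, 2)]
Compute weighted completion times:
  Job (p=4,w=4): C=4, w*C=4*4=16
  Job (p=6,w=5): C=10, w*C=5*10=50
  Job (p=5,w=2): C=15, w*C=2*15=30
Total weighted completion time = 96

96


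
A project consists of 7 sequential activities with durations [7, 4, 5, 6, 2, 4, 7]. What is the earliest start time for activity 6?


Activity 6 starts after activities 1 through 5 complete.
Predecessor durations: [7, 4, 5, 6, 2]
ES = 7 + 4 + 5 + 6 + 2 = 24

24


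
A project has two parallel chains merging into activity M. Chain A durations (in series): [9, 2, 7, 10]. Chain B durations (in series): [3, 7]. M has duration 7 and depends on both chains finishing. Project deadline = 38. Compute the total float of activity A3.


Forward pass: ES(A3) = sum of predecessors on chain A = 11
EF = ES + duration = 11 + 7 = 18
Backward pass: LF(M) = deadline = 38; LS(M) = 38 - 7 = 31
LF(A3) = LS(M) - sum(successors on chain A) = 31 - 10 = 21
LS = LF - duration = 21 - 7 = 14
Total float = LS - ES = 14 - 11 = 3

3


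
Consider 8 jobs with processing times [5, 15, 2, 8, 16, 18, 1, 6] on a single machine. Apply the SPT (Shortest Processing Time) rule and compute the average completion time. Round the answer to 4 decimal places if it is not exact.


Sort jobs by processing time (SPT order): [1, 2, 5, 6, 8, 15, 16, 18]
Compute completion times sequentially:
  Job 1: processing = 1, completes at 1
  Job 2: processing = 2, completes at 3
  Job 3: processing = 5, completes at 8
  Job 4: processing = 6, completes at 14
  Job 5: processing = 8, completes at 22
  Job 6: processing = 15, completes at 37
  Job 7: processing = 16, completes at 53
  Job 8: processing = 18, completes at 71
Sum of completion times = 209
Average completion time = 209/8 = 26.125

26.125


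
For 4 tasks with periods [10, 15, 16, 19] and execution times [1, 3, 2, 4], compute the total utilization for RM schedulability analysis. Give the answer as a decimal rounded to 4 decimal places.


Compute individual utilizations (exact fractions):
  Task 1: C/T = 1/10 (approx. 0.1)
  Task 2: C/T = 3/15 = 1/5 (approx. 0.2)
  Task 3: C/T = 2/16 = 1/8 (approx. 0.125)
  Task 4: C/T = 4/19 (approx. 0.2105)
Total utilization U = 1/10 + 1/5 + 1/8 + 4/19 = 483/760
Rounded to 4 decimal places: U = 0.6355
RM (Liu & Layland) bound for 4 tasks = 0.756828; compare with U = 483/760 (approx. 0.635526)
U <= bound, so schedulable by RM sufficient condition.

0.6355


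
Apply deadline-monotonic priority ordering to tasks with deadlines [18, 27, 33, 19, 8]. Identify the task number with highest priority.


Sort tasks by relative deadline (ascending):
  Task 5: deadline = 8
  Task 1: deadline = 18
  Task 4: deadline = 19
  Task 2: deadline = 27
  Task 3: deadline = 33
Priority order (highest first): [5, 1, 4, 2, 3]
Highest priority task = 5

5


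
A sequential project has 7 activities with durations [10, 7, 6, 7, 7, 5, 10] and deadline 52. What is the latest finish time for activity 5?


LF(activity 5) = deadline - sum of successor durations
Successors: activities 6 through 7 with durations [5, 10]
Sum of successor durations = 15
LF = 52 - 15 = 37

37


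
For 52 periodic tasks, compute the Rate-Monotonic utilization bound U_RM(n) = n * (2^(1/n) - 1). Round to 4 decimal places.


Compute 2^(1/52) = 1.0134189907
Subtract 1: 1.0134189907 - 1 = 0.0134189907
Multiply by n: 52 * 0.0134189907 = 0.6977875164
Round to 4 dp: 0.6978

0.6978


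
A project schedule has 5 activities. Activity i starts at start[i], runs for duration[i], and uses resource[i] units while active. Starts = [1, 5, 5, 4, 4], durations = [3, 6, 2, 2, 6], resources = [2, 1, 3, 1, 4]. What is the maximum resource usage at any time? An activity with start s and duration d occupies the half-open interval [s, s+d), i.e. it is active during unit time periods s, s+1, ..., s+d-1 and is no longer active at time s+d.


Each activity i is active on [start_i, start_i + duration_i).
Compute total resource usage per time slot:
  t=0: active resources = [], total = 0
  t=1: active resources = [2], total = 2
  t=2: active resources = [2], total = 2
  t=3: active resources = [2], total = 2
  t=4: active resources = [1, 4], total = 5
  t=5: active resources = [1, 3, 1, 4], total = 9
  t=6: active resources = [1, 3, 4], total = 8
  t=7: active resources = [1, 4], total = 5
  t=8: active resources = [1, 4], total = 5
  t=9: active resources = [1, 4], total = 5
  t=10: active resources = [1], total = 1
Peak resource demand = 9

9


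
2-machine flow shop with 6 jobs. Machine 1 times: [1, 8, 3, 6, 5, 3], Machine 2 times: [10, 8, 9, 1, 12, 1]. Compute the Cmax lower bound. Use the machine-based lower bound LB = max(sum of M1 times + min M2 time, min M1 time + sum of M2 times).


LB1 = sum(M1 times) + min(M2 times) = 26 + 1 = 27
LB2 = min(M1 times) + sum(M2 times) = 1 + 41 = 42
Lower bound = max(LB1, LB2) = max(27, 42) = 42

42


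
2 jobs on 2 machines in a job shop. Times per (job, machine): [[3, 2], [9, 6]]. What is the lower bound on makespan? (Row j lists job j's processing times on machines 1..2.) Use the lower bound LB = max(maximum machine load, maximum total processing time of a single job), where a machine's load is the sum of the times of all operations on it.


Machine loads:
  Machine 1: 3 + 9 = 12
  Machine 2: 2 + 6 = 8
Max machine load = 12
Job totals:
  Job 1: 5
  Job 2: 15
Max job total = 15
Lower bound = max(12, 15) = 15

15


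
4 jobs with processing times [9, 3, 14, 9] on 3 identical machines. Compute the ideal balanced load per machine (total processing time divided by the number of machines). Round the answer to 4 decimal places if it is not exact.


Total processing time = 9 + 3 + 14 + 9 = 35
Number of machines = 3
Ideal balanced load = 35 / 3 = 11.6667

11.6667


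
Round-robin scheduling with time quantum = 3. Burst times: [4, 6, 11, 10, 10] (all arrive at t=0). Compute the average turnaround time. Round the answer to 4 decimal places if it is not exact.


Time quantum = 3
Execution trace:
  J1 runs 3 units, time = 3
  J2 runs 3 units, time = 6
  J3 runs 3 units, time = 9
  J4 runs 3 units, time = 12
  J5 runs 3 units, time = 15
  J1 runs 1 units, time = 16
  J2 runs 3 units, time = 19
  J3 runs 3 units, time = 22
  J4 runs 3 units, time = 25
  J5 runs 3 units, time = 28
  J3 runs 3 units, time = 31
  J4 runs 3 units, time = 34
  J5 runs 3 units, time = 37
  J3 runs 2 units, time = 39
  J4 runs 1 units, time = 40
  J5 runs 1 units, time = 41
Finish times: [16, 19, 39, 40, 41]
Average turnaround = 155/5 = 31.0

31.0


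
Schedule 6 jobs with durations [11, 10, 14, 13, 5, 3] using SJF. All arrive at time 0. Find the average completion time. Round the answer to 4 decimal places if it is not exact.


SJF order (ascending): [3, 5, 10, 11, 13, 14]
Completion times:
  Job 1: burst=3, C=3
  Job 2: burst=5, C=8
  Job 3: burst=10, C=18
  Job 4: burst=11, C=29
  Job 5: burst=13, C=42
  Job 6: burst=14, C=56
Average completion = 156/6 = 26.0

26.0


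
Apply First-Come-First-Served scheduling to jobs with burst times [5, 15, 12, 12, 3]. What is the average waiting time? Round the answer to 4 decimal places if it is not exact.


FCFS order (as given): [5, 15, 12, 12, 3]
Waiting times:
  Job 1: wait = 0
  Job 2: wait = 5
  Job 3: wait = 20
  Job 4: wait = 32
  Job 5: wait = 44
Sum of waiting times = 101
Average waiting time = 101/5 = 20.2

20.2


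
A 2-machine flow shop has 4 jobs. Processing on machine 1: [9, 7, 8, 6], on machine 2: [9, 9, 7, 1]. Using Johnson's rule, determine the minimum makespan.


Apply Johnson's rule:
  Group 1 (a <= b): [(2, 7, 9), (1, 9, 9)]
  Group 2 (a > b): [(3, 8, 7), (4, 6, 1)]
Optimal job order: [2, 1, 3, 4]
Schedule:
  Job 2: M1 done at 7, M2 done at 16
  Job 1: M1 done at 16, M2 done at 25
  Job 3: M1 done at 24, M2 done at 32
  Job 4: M1 done at 30, M2 done at 33
Makespan = 33

33


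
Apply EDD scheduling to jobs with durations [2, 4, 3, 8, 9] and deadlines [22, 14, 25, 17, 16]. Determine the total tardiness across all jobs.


Sort by due date (EDD order): [(4, 14), (9, 16), (8, 17), (2, 22), (3, 25)]
Compute completion times and tardiness:
  Job 1: p=4, d=14, C=4, tardiness=max(0,4-14)=0
  Job 2: p=9, d=16, C=13, tardiness=max(0,13-16)=0
  Job 3: p=8, d=17, C=21, tardiness=max(0,21-17)=4
  Job 4: p=2, d=22, C=23, tardiness=max(0,23-22)=1
  Job 5: p=3, d=25, C=26, tardiness=max(0,26-25)=1
Total tardiness = 6

6


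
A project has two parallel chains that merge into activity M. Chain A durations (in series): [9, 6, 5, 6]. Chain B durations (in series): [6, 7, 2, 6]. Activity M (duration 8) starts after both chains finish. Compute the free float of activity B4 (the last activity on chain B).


ES(B4) = sum of predecessors on chain B = 15
EF(B4) = ES + duration = 15 + 6 = 21
Successor of B4 is M. ES(M) = max(sum(A), sum(B)) = max(26, 21) = 26
Free float = ES(successor) - EF(current) = 26 - 21 = 5

5


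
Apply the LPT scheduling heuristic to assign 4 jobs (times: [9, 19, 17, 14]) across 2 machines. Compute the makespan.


Sort jobs in decreasing order (LPT): [19, 17, 14, 9]
Assign each job to the least loaded machine:
  Machine 1: jobs [19, 9], load = 28
  Machine 2: jobs [17, 14], load = 31
Makespan = max load = 31

31


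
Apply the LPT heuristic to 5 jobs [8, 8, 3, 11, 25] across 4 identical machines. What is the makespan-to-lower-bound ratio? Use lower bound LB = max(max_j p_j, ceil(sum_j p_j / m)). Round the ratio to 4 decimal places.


LPT order: [25, 11, 8, 8, 3]
Machine loads after assignment: [25, 11, 11, 8]
LPT makespan = 25
Lower bound = max(max_job, ceil(total/4)) = max(25, 14) = 25
Ratio = 25 / 25 = 1.0

1.0


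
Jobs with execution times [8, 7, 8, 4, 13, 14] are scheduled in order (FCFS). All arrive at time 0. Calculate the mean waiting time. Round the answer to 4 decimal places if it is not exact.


FCFS order (as given): [8, 7, 8, 4, 13, 14]
Waiting times:
  Job 1: wait = 0
  Job 2: wait = 8
  Job 3: wait = 15
  Job 4: wait = 23
  Job 5: wait = 27
  Job 6: wait = 40
Sum of waiting times = 113
Average waiting time = 113/6 = 18.8333

18.8333


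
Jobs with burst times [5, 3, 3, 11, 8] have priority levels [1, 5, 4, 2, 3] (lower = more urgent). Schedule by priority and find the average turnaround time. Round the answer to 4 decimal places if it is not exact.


Sort by priority (ascending = highest first):
Order: [(1, 5), (2, 11), (3, 8), (4, 3), (5, 3)]
Completion times:
  Priority 1, burst=5, C=5
  Priority 2, burst=11, C=16
  Priority 3, burst=8, C=24
  Priority 4, burst=3, C=27
  Priority 5, burst=3, C=30
Average turnaround = 102/5 = 20.4

20.4


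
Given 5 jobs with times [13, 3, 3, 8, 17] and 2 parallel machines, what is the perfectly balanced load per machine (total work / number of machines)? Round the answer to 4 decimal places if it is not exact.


Total processing time = 13 + 3 + 3 + 8 + 17 = 44
Number of machines = 2
Ideal balanced load = 44 / 2 = 22.0

22.0


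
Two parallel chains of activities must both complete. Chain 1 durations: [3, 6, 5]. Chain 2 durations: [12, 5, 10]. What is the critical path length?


Path A total = 3 + 6 + 5 = 14
Path B total = 12 + 5 + 10 = 27
Critical path = longest path = max(14, 27) = 27

27


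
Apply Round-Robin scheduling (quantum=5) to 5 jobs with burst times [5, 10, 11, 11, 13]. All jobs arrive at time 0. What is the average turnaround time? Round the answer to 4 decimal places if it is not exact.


Time quantum = 5
Execution trace:
  J1 runs 5 units, time = 5
  J2 runs 5 units, time = 10
  J3 runs 5 units, time = 15
  J4 runs 5 units, time = 20
  J5 runs 5 units, time = 25
  J2 runs 5 units, time = 30
  J3 runs 5 units, time = 35
  J4 runs 5 units, time = 40
  J5 runs 5 units, time = 45
  J3 runs 1 units, time = 46
  J4 runs 1 units, time = 47
  J5 runs 3 units, time = 50
Finish times: [5, 30, 46, 47, 50]
Average turnaround = 178/5 = 35.6

35.6


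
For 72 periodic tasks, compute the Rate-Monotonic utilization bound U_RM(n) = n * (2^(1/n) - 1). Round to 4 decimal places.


Compute 2^(1/72) = 1.0096735332
Subtract 1: 1.0096735332 - 1 = 0.0096735332
Multiply by n: 72 * 0.0096735332 = 0.6964943904
Round to 4 dp: 0.6965

0.6965


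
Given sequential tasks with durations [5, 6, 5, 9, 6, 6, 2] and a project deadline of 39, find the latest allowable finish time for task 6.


LF(activity 6) = deadline - sum of successor durations
Successors: activities 7 through 7 with durations [2]
Sum of successor durations = 2
LF = 39 - 2 = 37

37


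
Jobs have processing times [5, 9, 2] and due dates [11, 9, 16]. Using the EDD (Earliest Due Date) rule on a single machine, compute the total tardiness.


Sort by due date (EDD order): [(9, 9), (5, 11), (2, 16)]
Compute completion times and tardiness:
  Job 1: p=9, d=9, C=9, tardiness=max(0,9-9)=0
  Job 2: p=5, d=11, C=14, tardiness=max(0,14-11)=3
  Job 3: p=2, d=16, C=16, tardiness=max(0,16-16)=0
Total tardiness = 3

3


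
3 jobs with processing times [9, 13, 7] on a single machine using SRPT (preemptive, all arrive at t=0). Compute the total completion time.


Since all jobs arrive at t=0, SRPT equals SPT ordering.
SPT order: [7, 9, 13]
Completion times:
  Job 1: p=7, C=7
  Job 2: p=9, C=16
  Job 3: p=13, C=29
Total completion time = 7 + 16 + 29 = 52

52


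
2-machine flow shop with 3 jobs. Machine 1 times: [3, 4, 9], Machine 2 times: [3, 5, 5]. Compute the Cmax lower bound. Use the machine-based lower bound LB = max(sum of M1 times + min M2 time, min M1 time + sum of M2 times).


LB1 = sum(M1 times) + min(M2 times) = 16 + 3 = 19
LB2 = min(M1 times) + sum(M2 times) = 3 + 13 = 16
Lower bound = max(LB1, LB2) = max(19, 16) = 19

19


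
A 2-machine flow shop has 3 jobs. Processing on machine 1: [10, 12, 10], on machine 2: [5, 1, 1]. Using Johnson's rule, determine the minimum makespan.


Apply Johnson's rule:
  Group 1 (a <= b): []
  Group 2 (a > b): [(1, 10, 5), (2, 12, 1), (3, 10, 1)]
Optimal job order: [1, 2, 3]
Schedule:
  Job 1: M1 done at 10, M2 done at 15
  Job 2: M1 done at 22, M2 done at 23
  Job 3: M1 done at 32, M2 done at 33
Makespan = 33

33


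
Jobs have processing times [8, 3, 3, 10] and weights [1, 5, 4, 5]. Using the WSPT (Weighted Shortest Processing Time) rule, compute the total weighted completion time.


Compute p/w ratios and sort ascending (WSPT): [(3, 5), (3, 4), (10, 5), (8, 1)]
Compute weighted completion times:
  Job (p=3,w=5): C=3, w*C=5*3=15
  Job (p=3,w=4): C=6, w*C=4*6=24
  Job (p=10,w=5): C=16, w*C=5*16=80
  Job (p=8,w=1): C=24, w*C=1*24=24
Total weighted completion time = 143

143


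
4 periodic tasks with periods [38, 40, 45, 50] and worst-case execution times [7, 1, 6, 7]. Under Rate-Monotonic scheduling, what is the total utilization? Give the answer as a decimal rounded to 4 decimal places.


Compute individual utilizations (exact fractions):
  Task 1: C/T = 7/38 (approx. 0.1842)
  Task 2: C/T = 1/40 (approx. 0.025)
  Task 3: C/T = 6/45 = 2/15 (approx. 0.1333)
  Task 4: C/T = 7/50 (approx. 0.14)
Total utilization U = 7/38 + 1/40 + 2/15 + 7/50 = 5501/11400
Rounded to 4 decimal places: U = 0.4825
RM (Liu & Layland) bound for 4 tasks = 0.756828; compare with U = 5501/11400 (approx. 0.482544)
U <= bound, so schedulable by RM sufficient condition.

0.4825


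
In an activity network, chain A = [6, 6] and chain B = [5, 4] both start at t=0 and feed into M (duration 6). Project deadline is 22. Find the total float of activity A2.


Forward pass: ES(A2) = sum of predecessors on chain A = 6
EF = ES + duration = 6 + 6 = 12
Backward pass: LF(M) = deadline = 22; LS(M) = 22 - 6 = 16
LF(A2) = LS(M) - sum(successors on chain A) = 16 - 0 = 16
LS = LF - duration = 16 - 6 = 10
Total float = LS - ES = 10 - 6 = 4

4


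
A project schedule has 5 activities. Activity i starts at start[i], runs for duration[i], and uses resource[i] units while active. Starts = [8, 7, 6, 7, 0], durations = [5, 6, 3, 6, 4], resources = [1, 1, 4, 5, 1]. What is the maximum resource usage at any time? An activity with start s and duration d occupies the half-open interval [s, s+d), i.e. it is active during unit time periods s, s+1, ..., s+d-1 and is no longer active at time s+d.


Each activity i is active on [start_i, start_i + duration_i).
Compute total resource usage per time slot:
  t=0: active resources = [1], total = 1
  t=1: active resources = [1], total = 1
  t=2: active resources = [1], total = 1
  t=3: active resources = [1], total = 1
  t=4: active resources = [], total = 0
  t=5: active resources = [], total = 0
  t=6: active resources = [4], total = 4
  t=7: active resources = [1, 4, 5], total = 10
  t=8: active resources = [1, 1, 4, 5], total = 11
  t=9: active resources = [1, 1, 5], total = 7
  t=10: active resources = [1, 1, 5], total = 7
  t=11: active resources = [1, 1, 5], total = 7
  t=12: active resources = [1, 1, 5], total = 7
Peak resource demand = 11

11


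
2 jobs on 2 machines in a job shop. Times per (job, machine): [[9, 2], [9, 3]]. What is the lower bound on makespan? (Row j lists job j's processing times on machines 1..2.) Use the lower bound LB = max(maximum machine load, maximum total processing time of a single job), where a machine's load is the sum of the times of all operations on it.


Machine loads:
  Machine 1: 9 + 9 = 18
  Machine 2: 2 + 3 = 5
Max machine load = 18
Job totals:
  Job 1: 11
  Job 2: 12
Max job total = 12
Lower bound = max(18, 12) = 18

18


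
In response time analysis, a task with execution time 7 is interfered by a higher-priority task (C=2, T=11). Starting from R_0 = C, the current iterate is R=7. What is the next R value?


R_next = C + ceil(R_prev / T_hp) * C_hp
ceil(7 / 11) = ceil(0.6364) = 1
Interference = 1 * 2 = 2
R_next = 7 + 2 = 9

9


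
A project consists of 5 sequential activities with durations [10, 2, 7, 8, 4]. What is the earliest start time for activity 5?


Activity 5 starts after activities 1 through 4 complete.
Predecessor durations: [10, 2, 7, 8]
ES = 10 + 2 + 7 + 8 = 27

27


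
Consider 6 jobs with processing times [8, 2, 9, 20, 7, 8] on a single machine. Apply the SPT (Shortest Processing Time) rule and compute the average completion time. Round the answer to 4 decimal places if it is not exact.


Sort jobs by processing time (SPT order): [2, 7, 8, 8, 9, 20]
Compute completion times sequentially:
  Job 1: processing = 2, completes at 2
  Job 2: processing = 7, completes at 9
  Job 3: processing = 8, completes at 17
  Job 4: processing = 8, completes at 25
  Job 5: processing = 9, completes at 34
  Job 6: processing = 20, completes at 54
Sum of completion times = 141
Average completion time = 141/6 = 23.5

23.5


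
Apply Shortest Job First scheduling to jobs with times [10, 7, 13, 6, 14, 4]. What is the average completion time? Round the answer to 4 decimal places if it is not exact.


SJF order (ascending): [4, 6, 7, 10, 13, 14]
Completion times:
  Job 1: burst=4, C=4
  Job 2: burst=6, C=10
  Job 3: burst=7, C=17
  Job 4: burst=10, C=27
  Job 5: burst=13, C=40
  Job 6: burst=14, C=54
Average completion = 152/6 = 25.3333

25.3333


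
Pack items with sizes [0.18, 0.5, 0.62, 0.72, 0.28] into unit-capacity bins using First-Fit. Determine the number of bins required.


Place items sequentially using First-Fit:
  Item 0.18 -> new Bin 1
  Item 0.5 -> Bin 1 (now 0.68)
  Item 0.62 -> new Bin 2
  Item 0.72 -> new Bin 3
  Item 0.28 -> Bin 1 (now 0.96)
Total bins used = 3

3


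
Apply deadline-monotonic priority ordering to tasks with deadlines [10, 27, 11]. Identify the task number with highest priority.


Sort tasks by relative deadline (ascending):
  Task 1: deadline = 10
  Task 3: deadline = 11
  Task 2: deadline = 27
Priority order (highest first): [1, 3, 2]
Highest priority task = 1

1


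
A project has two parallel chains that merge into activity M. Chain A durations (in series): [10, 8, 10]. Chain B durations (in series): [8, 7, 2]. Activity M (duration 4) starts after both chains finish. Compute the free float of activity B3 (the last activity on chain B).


ES(B3) = sum of predecessors on chain B = 15
EF(B3) = ES + duration = 15 + 2 = 17
Successor of B3 is M. ES(M) = max(sum(A), sum(B)) = max(28, 17) = 28
Free float = ES(successor) - EF(current) = 28 - 17 = 11

11


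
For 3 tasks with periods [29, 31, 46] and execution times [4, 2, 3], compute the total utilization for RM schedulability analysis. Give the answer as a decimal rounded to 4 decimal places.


Compute individual utilizations (exact fractions):
  Task 1: C/T = 4/29 (approx. 0.1379)
  Task 2: C/T = 2/31 (approx. 0.0645)
  Task 3: C/T = 3/46 (approx. 0.0652)
Total utilization U = 4/29 + 2/31 + 3/46 = 11069/41354
Rounded to 4 decimal places: U = 0.2677
RM (Liu & Layland) bound for 3 tasks = 0.779763; compare with U = 11069/41354 (approx. 0.267665)
U <= bound, so schedulable by RM sufficient condition.

0.2677


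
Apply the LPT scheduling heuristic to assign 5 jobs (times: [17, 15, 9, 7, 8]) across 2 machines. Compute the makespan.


Sort jobs in decreasing order (LPT): [17, 15, 9, 8, 7]
Assign each job to the least loaded machine:
  Machine 1: jobs [17, 8], load = 25
  Machine 2: jobs [15, 9, 7], load = 31
Makespan = max load = 31

31


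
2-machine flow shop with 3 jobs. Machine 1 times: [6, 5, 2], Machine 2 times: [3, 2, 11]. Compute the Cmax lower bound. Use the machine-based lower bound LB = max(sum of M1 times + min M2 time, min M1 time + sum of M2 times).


LB1 = sum(M1 times) + min(M2 times) = 13 + 2 = 15
LB2 = min(M1 times) + sum(M2 times) = 2 + 16 = 18
Lower bound = max(LB1, LB2) = max(15, 18) = 18

18


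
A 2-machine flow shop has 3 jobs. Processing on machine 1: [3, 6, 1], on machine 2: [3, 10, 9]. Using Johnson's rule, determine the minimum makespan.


Apply Johnson's rule:
  Group 1 (a <= b): [(3, 1, 9), (1, 3, 3), (2, 6, 10)]
  Group 2 (a > b): []
Optimal job order: [3, 1, 2]
Schedule:
  Job 3: M1 done at 1, M2 done at 10
  Job 1: M1 done at 4, M2 done at 13
  Job 2: M1 done at 10, M2 done at 23
Makespan = 23

23


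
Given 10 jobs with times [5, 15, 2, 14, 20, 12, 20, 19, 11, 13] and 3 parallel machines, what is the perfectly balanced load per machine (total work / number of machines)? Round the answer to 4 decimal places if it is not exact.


Total processing time = 5 + 15 + 2 + 14 + 20 + 12 + 20 + 19 + 11 + 13 = 131
Number of machines = 3
Ideal balanced load = 131 / 3 = 43.6667

43.6667


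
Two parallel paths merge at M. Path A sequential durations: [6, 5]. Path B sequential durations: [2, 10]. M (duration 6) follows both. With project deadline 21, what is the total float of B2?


Forward pass: ES(B2) = sum of predecessors on chain B = 2
EF = ES + duration = 2 + 10 = 12
Backward pass: LF(M) = deadline = 21; LS(M) = 21 - 6 = 15
LF(B2) = LS(M) - sum(successors on chain B) = 15 - 0 = 15
LS = LF - duration = 15 - 10 = 5
Total float = LS - ES = 5 - 2 = 3

3


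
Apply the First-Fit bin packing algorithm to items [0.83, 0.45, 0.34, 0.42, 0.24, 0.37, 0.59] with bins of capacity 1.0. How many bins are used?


Place items sequentially using First-Fit:
  Item 0.83 -> new Bin 1
  Item 0.45 -> new Bin 2
  Item 0.34 -> Bin 2 (now 0.79)
  Item 0.42 -> new Bin 3
  Item 0.24 -> Bin 3 (now 0.66)
  Item 0.37 -> new Bin 4
  Item 0.59 -> Bin 4 (now 0.96)
Total bins used = 4

4


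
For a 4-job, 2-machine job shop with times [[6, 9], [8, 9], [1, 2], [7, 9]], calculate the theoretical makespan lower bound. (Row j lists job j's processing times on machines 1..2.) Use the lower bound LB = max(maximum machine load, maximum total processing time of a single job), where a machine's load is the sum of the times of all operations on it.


Machine loads:
  Machine 1: 6 + 8 + 1 + 7 = 22
  Machine 2: 9 + 9 + 2 + 9 = 29
Max machine load = 29
Job totals:
  Job 1: 15
  Job 2: 17
  Job 3: 3
  Job 4: 16
Max job total = 17
Lower bound = max(29, 17) = 29

29


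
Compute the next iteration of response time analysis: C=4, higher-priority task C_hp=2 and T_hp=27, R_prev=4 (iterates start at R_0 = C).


R_next = C + ceil(R_prev / T_hp) * C_hp
ceil(4 / 27) = ceil(0.1481) = 1
Interference = 1 * 2 = 2
R_next = 4 + 2 = 6

6


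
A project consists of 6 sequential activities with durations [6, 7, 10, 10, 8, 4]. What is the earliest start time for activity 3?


Activity 3 starts after activities 1 through 2 complete.
Predecessor durations: [6, 7]
ES = 6 + 7 = 13

13


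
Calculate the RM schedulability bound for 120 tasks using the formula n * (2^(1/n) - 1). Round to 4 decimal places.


Compute 2^(1/120) = 1.0057929411
Subtract 1: 1.0057929411 - 1 = 0.0057929411
Multiply by n: 120 * 0.0057929411 = 0.6951529320
Round to 4 dp: 0.6952

0.6952


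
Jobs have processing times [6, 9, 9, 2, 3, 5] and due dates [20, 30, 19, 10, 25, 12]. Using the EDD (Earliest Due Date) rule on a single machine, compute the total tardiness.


Sort by due date (EDD order): [(2, 10), (5, 12), (9, 19), (6, 20), (3, 25), (9, 30)]
Compute completion times and tardiness:
  Job 1: p=2, d=10, C=2, tardiness=max(0,2-10)=0
  Job 2: p=5, d=12, C=7, tardiness=max(0,7-12)=0
  Job 3: p=9, d=19, C=16, tardiness=max(0,16-19)=0
  Job 4: p=6, d=20, C=22, tardiness=max(0,22-20)=2
  Job 5: p=3, d=25, C=25, tardiness=max(0,25-25)=0
  Job 6: p=9, d=30, C=34, tardiness=max(0,34-30)=4
Total tardiness = 6

6


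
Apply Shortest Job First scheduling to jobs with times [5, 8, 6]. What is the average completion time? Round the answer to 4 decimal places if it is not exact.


SJF order (ascending): [5, 6, 8]
Completion times:
  Job 1: burst=5, C=5
  Job 2: burst=6, C=11
  Job 3: burst=8, C=19
Average completion = 35/3 = 11.6667

11.6667


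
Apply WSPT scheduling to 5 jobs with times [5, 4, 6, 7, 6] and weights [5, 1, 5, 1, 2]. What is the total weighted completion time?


Compute p/w ratios and sort ascending (WSPT): [(5, 5), (6, 5), (6, 2), (4, 1), (7, 1)]
Compute weighted completion times:
  Job (p=5,w=5): C=5, w*C=5*5=25
  Job (p=6,w=5): C=11, w*C=5*11=55
  Job (p=6,w=2): C=17, w*C=2*17=34
  Job (p=4,w=1): C=21, w*C=1*21=21
  Job (p=7,w=1): C=28, w*C=1*28=28
Total weighted completion time = 163

163


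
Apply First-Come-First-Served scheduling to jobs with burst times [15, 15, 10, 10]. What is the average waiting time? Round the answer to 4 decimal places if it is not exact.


FCFS order (as given): [15, 15, 10, 10]
Waiting times:
  Job 1: wait = 0
  Job 2: wait = 15
  Job 3: wait = 30
  Job 4: wait = 40
Sum of waiting times = 85
Average waiting time = 85/4 = 21.25

21.25


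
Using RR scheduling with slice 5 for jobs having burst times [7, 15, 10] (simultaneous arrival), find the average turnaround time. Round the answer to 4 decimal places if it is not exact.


Time quantum = 5
Execution trace:
  J1 runs 5 units, time = 5
  J2 runs 5 units, time = 10
  J3 runs 5 units, time = 15
  J1 runs 2 units, time = 17
  J2 runs 5 units, time = 22
  J3 runs 5 units, time = 27
  J2 runs 5 units, time = 32
Finish times: [17, 32, 27]
Average turnaround = 76/3 = 25.3333

25.3333


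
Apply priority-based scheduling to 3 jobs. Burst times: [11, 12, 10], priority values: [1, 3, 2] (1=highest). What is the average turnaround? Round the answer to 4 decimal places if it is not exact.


Sort by priority (ascending = highest first):
Order: [(1, 11), (2, 10), (3, 12)]
Completion times:
  Priority 1, burst=11, C=11
  Priority 2, burst=10, C=21
  Priority 3, burst=12, C=33
Average turnaround = 65/3 = 21.6667

21.6667


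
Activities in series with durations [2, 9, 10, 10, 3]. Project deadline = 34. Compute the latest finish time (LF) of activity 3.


LF(activity 3) = deadline - sum of successor durations
Successors: activities 4 through 5 with durations [10, 3]
Sum of successor durations = 13
LF = 34 - 13 = 21

21


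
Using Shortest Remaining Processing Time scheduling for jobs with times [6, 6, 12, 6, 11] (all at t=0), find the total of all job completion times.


Since all jobs arrive at t=0, SRPT equals SPT ordering.
SPT order: [6, 6, 6, 11, 12]
Completion times:
  Job 1: p=6, C=6
  Job 2: p=6, C=12
  Job 3: p=6, C=18
  Job 4: p=11, C=29
  Job 5: p=12, C=41
Total completion time = 6 + 12 + 18 + 29 + 41 = 106

106


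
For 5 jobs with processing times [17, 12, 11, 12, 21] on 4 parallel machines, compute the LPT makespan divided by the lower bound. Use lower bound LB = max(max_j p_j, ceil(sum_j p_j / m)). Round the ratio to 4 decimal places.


LPT order: [21, 17, 12, 12, 11]
Machine loads after assignment: [21, 17, 23, 12]
LPT makespan = 23
Lower bound = max(max_job, ceil(total/4)) = max(21, 19) = 21
Ratio = 23 / 21 = 1.0952

1.0952


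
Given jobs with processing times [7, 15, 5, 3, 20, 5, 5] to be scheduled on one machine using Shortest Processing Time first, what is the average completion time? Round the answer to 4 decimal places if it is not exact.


Sort jobs by processing time (SPT order): [3, 5, 5, 5, 7, 15, 20]
Compute completion times sequentially:
  Job 1: processing = 3, completes at 3
  Job 2: processing = 5, completes at 8
  Job 3: processing = 5, completes at 13
  Job 4: processing = 5, completes at 18
  Job 5: processing = 7, completes at 25
  Job 6: processing = 15, completes at 40
  Job 7: processing = 20, completes at 60
Sum of completion times = 167
Average completion time = 167/7 = 23.8571

23.8571


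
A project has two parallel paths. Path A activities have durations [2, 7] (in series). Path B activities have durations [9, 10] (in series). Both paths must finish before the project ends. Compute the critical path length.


Path A total = 2 + 7 = 9
Path B total = 9 + 10 = 19
Critical path = longest path = max(9, 19) = 19

19


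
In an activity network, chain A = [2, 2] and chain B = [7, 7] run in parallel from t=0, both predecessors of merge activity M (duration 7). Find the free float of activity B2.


ES(B2) = sum of predecessors on chain B = 7
EF(B2) = ES + duration = 7 + 7 = 14
Successor of B2 is M. ES(M) = max(sum(A), sum(B)) = max(4, 14) = 14
Free float = ES(successor) - EF(current) = 14 - 14 = 0

0


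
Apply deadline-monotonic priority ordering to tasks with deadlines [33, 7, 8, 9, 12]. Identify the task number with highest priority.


Sort tasks by relative deadline (ascending):
  Task 2: deadline = 7
  Task 3: deadline = 8
  Task 4: deadline = 9
  Task 5: deadline = 12
  Task 1: deadline = 33
Priority order (highest first): [2, 3, 4, 5, 1]
Highest priority task = 2

2


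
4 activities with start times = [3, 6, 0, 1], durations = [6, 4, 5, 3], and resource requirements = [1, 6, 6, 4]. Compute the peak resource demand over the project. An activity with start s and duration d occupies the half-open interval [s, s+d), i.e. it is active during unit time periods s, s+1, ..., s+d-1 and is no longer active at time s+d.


Each activity i is active on [start_i, start_i + duration_i).
Compute total resource usage per time slot:
  t=0: active resources = [6], total = 6
  t=1: active resources = [6, 4], total = 10
  t=2: active resources = [6, 4], total = 10
  t=3: active resources = [1, 6, 4], total = 11
  t=4: active resources = [1, 6], total = 7
  t=5: active resources = [1], total = 1
  t=6: active resources = [1, 6], total = 7
  t=7: active resources = [1, 6], total = 7
  t=8: active resources = [1, 6], total = 7
  t=9: active resources = [6], total = 6
Peak resource demand = 11

11


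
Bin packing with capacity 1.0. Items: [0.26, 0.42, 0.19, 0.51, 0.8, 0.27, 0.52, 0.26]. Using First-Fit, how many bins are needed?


Place items sequentially using First-Fit:
  Item 0.26 -> new Bin 1
  Item 0.42 -> Bin 1 (now 0.68)
  Item 0.19 -> Bin 1 (now 0.87)
  Item 0.51 -> new Bin 2
  Item 0.8 -> new Bin 3
  Item 0.27 -> Bin 2 (now 0.78)
  Item 0.52 -> new Bin 4
  Item 0.26 -> Bin 4 (now 0.78)
Total bins used = 4

4


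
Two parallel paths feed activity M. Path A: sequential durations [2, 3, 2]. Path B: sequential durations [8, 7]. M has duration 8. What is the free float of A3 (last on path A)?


ES(A3) = sum of predecessors on chain A = 5
EF(A3) = ES + duration = 5 + 2 = 7
Successor of A3 is M. ES(M) = max(sum(A), sum(B)) = max(7, 15) = 15
Free float = ES(successor) - EF(current) = 15 - 7 = 8

8
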